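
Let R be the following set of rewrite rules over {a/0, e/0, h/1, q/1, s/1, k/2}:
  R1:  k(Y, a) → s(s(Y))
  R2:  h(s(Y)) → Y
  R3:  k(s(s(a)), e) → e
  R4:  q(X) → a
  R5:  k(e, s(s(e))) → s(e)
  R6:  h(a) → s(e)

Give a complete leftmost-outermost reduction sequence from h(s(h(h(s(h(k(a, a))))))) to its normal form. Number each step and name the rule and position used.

1. h(s(h(h(s(h(k(a, a)))))))  →  h(h(s(h(k(a, a)))))   [R2 at ε]
2. h(h(s(h(k(a, a)))))  →  h(h(k(a, a)))   [R2 at 1]
3. h(h(k(a, a)))  →  h(h(s(s(a))))   [R1 at 1.1]
4. h(h(s(s(a))))  →  h(s(a))   [R2 at 1]
5. h(s(a))  →  a   [R2 at ε]

a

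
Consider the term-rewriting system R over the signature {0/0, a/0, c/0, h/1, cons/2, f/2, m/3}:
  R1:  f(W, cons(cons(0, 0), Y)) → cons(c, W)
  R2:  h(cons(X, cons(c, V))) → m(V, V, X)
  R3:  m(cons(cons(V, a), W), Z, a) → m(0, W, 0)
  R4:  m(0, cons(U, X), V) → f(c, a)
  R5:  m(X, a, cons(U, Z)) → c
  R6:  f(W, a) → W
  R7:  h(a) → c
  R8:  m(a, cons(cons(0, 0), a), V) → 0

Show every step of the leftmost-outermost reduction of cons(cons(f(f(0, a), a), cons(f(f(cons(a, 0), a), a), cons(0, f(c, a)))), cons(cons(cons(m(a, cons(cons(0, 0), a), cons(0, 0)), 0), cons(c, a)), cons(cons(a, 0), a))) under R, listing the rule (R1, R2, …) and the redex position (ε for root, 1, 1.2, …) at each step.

1. cons(cons(f(f(0, a), a), cons(f(f(cons(a, 0), a), a), cons(0, f(c, a)))), cons(cons(cons(m(a, cons(cons(0, 0), a), cons(0, 0)), 0), cons(c, a)), cons(cons(a, 0), a)))  →  cons(cons(f(0, a), cons(f(f(cons(a, 0), a), a), cons(0, f(c, a)))), cons(cons(cons(m(a, cons(cons(0, 0), a), cons(0, 0)), 0), cons(c, a)), cons(cons(a, 0), a)))   [R6 at 1.1]
2. cons(cons(f(0, a), cons(f(f(cons(a, 0), a), a), cons(0, f(c, a)))), cons(cons(cons(m(a, cons(cons(0, 0), a), cons(0, 0)), 0), cons(c, a)), cons(cons(a, 0), a)))  →  cons(cons(0, cons(f(f(cons(a, 0), a), a), cons(0, f(c, a)))), cons(cons(cons(m(a, cons(cons(0, 0), a), cons(0, 0)), 0), cons(c, a)), cons(cons(a, 0), a)))   [R6 at 1.1]
3. cons(cons(0, cons(f(f(cons(a, 0), a), a), cons(0, f(c, a)))), cons(cons(cons(m(a, cons(cons(0, 0), a), cons(0, 0)), 0), cons(c, a)), cons(cons(a, 0), a)))  →  cons(cons(0, cons(f(cons(a, 0), a), cons(0, f(c, a)))), cons(cons(cons(m(a, cons(cons(0, 0), a), cons(0, 0)), 0), cons(c, a)), cons(cons(a, 0), a)))   [R6 at 1.2.1]
4. cons(cons(0, cons(f(cons(a, 0), a), cons(0, f(c, a)))), cons(cons(cons(m(a, cons(cons(0, 0), a), cons(0, 0)), 0), cons(c, a)), cons(cons(a, 0), a)))  →  cons(cons(0, cons(cons(a, 0), cons(0, f(c, a)))), cons(cons(cons(m(a, cons(cons(0, 0), a), cons(0, 0)), 0), cons(c, a)), cons(cons(a, 0), a)))   [R6 at 1.2.1]
5. cons(cons(0, cons(cons(a, 0), cons(0, f(c, a)))), cons(cons(cons(m(a, cons(cons(0, 0), a), cons(0, 0)), 0), cons(c, a)), cons(cons(a, 0), a)))  →  cons(cons(0, cons(cons(a, 0), cons(0, c))), cons(cons(cons(m(a, cons(cons(0, 0), a), cons(0, 0)), 0), cons(c, a)), cons(cons(a, 0), a)))   [R6 at 1.2.2.2]
6. cons(cons(0, cons(cons(a, 0), cons(0, c))), cons(cons(cons(m(a, cons(cons(0, 0), a), cons(0, 0)), 0), cons(c, a)), cons(cons(a, 0), a)))  →  cons(cons(0, cons(cons(a, 0), cons(0, c))), cons(cons(cons(0, 0), cons(c, a)), cons(cons(a, 0), a)))   [R8 at 2.1.1.1]

cons(cons(0, cons(cons(a, 0), cons(0, c))), cons(cons(cons(0, 0), cons(c, a)), cons(cons(a, 0), a)))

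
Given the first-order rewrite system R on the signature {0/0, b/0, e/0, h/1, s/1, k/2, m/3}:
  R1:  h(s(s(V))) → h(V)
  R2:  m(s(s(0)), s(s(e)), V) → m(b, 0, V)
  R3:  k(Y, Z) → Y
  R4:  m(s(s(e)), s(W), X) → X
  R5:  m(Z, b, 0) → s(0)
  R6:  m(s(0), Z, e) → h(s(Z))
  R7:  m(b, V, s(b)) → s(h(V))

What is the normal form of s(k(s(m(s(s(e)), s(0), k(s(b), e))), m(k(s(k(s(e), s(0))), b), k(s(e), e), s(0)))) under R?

1. s(k(s(m(s(s(e)), s(0), k(s(b), e))), m(k(s(k(s(e), s(0))), b), k(s(e), e), s(0))))  →  s(s(m(s(s(e)), s(0), k(s(b), e))))   [R3 at 1]
2. s(s(m(s(s(e)), s(0), k(s(b), e))))  →  s(s(k(s(b), e)))   [R4 at 1.1]
3. s(s(k(s(b), e)))  →  s(s(s(b)))   [R3 at 1.1]

s(s(s(b)))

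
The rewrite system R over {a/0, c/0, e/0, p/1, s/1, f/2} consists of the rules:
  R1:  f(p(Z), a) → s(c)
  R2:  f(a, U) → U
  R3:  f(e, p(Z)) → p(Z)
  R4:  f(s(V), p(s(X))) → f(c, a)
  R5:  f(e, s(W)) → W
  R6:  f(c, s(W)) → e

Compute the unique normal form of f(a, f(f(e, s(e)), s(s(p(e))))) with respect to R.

1. f(a, f(f(e, s(e)), s(s(p(e)))))  →  f(f(e, s(e)), s(s(p(e))))   [R2 at ε]
2. f(f(e, s(e)), s(s(p(e))))  →  f(e, s(s(p(e))))   [R5 at 1]
3. f(e, s(s(p(e))))  →  s(p(e))   [R5 at ε]

s(p(e))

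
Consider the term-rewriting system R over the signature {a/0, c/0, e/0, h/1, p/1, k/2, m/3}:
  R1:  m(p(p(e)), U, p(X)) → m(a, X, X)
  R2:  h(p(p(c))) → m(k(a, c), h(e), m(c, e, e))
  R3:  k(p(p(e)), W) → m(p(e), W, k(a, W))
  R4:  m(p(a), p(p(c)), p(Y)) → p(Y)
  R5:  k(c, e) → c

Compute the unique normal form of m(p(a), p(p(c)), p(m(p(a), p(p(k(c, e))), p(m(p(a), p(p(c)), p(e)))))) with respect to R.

p(p(p(e)))

1. m(p(a), p(p(c)), p(m(p(a), p(p(k(c, e))), p(m(p(a), p(p(c)), p(e))))))  →  p(m(p(a), p(p(k(c, e))), p(m(p(a), p(p(c)), p(e)))))   [R4 at ε]
2. p(m(p(a), p(p(k(c, e))), p(m(p(a), p(p(c)), p(e)))))  →  p(m(p(a), p(p(c)), p(m(p(a), p(p(c)), p(e)))))   [R5 at 1.2.1.1]
3. p(m(p(a), p(p(c)), p(m(p(a), p(p(c)), p(e)))))  →  p(p(m(p(a), p(p(c)), p(e))))   [R4 at 1]
4. p(p(m(p(a), p(p(c)), p(e))))  →  p(p(p(e)))   [R4 at 1.1]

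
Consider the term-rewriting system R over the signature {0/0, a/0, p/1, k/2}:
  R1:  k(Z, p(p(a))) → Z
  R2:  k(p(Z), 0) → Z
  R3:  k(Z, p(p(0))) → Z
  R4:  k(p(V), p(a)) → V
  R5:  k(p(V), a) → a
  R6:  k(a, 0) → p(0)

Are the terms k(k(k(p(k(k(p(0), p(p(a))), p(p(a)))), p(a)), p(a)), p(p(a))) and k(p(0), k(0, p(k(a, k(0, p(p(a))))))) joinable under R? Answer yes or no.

Reduce t₁ = k(k(k(p(k(k(p(0), p(p(a))), p(p(a)))), p(a)), p(a)), p(p(a))):
1. k(k(k(p(k(k(p(0), p(p(a))), p(p(a)))), p(a)), p(a)), p(p(a)))  →  k(k(p(k(k(p(0), p(p(a))), p(p(a)))), p(a)), p(a))   [R1 at ε]
2. k(k(p(k(k(p(0), p(p(a))), p(p(a)))), p(a)), p(a))  →  k(k(k(p(0), p(p(a))), p(p(a))), p(a))   [R4 at 1]
3. k(k(k(p(0), p(p(a))), p(p(a))), p(a))  →  k(k(p(0), p(p(a))), p(a))   [R1 at 1]
4. k(k(p(0), p(p(a))), p(a))  →  k(p(0), p(a))   [R1 at 1]
5. k(p(0), p(a))  →  0   [R4 at ε]

Reduce t₂ = k(p(0), k(0, p(k(a, k(0, p(p(a))))))):
1. k(p(0), k(0, p(k(a, k(0, p(p(a)))))))  →  k(p(0), k(0, p(k(a, 0))))   [R1 at 2.2.1.2]
2. k(p(0), k(0, p(k(a, 0))))  →  k(p(0), k(0, p(p(0))))   [R6 at 2.2.1]
3. k(p(0), k(0, p(p(0))))  →  k(p(0), 0)   [R3 at 2]
4. k(p(0), 0)  →  0   [R2 at ε]

yes — NF(t₁) = 0, NF(t₂) = 0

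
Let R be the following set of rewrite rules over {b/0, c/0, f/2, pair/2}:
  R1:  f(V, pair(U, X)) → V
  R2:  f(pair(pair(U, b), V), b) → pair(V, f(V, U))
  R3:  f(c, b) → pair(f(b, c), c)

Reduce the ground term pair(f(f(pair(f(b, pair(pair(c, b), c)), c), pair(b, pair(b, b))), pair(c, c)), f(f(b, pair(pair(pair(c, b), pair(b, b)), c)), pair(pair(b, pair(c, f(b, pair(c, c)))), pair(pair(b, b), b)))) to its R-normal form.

1. pair(f(f(pair(f(b, pair(pair(c, b), c)), c), pair(b, pair(b, b))), pair(c, c)), f(f(b, pair(pair(pair(c, b), pair(b, b)), c)), pair(pair(b, pair(c, f(b, pair(c, c)))), pair(pair(b, b), b))))  →  pair(f(pair(f(b, pair(pair(c, b), c)), c), pair(b, pair(b, b))), f(f(b, pair(pair(pair(c, b), pair(b, b)), c)), pair(pair(b, pair(c, f(b, pair(c, c)))), pair(pair(b, b), b))))   [R1 at 1]
2. pair(f(pair(f(b, pair(pair(c, b), c)), c), pair(b, pair(b, b))), f(f(b, pair(pair(pair(c, b), pair(b, b)), c)), pair(pair(b, pair(c, f(b, pair(c, c)))), pair(pair(b, b), b))))  →  pair(pair(f(b, pair(pair(c, b), c)), c), f(f(b, pair(pair(pair(c, b), pair(b, b)), c)), pair(pair(b, pair(c, f(b, pair(c, c)))), pair(pair(b, b), b))))   [R1 at 1]
3. pair(pair(f(b, pair(pair(c, b), c)), c), f(f(b, pair(pair(pair(c, b), pair(b, b)), c)), pair(pair(b, pair(c, f(b, pair(c, c)))), pair(pair(b, b), b))))  →  pair(pair(b, c), f(f(b, pair(pair(pair(c, b), pair(b, b)), c)), pair(pair(b, pair(c, f(b, pair(c, c)))), pair(pair(b, b), b))))   [R1 at 1.1]
4. pair(pair(b, c), f(f(b, pair(pair(pair(c, b), pair(b, b)), c)), pair(pair(b, pair(c, f(b, pair(c, c)))), pair(pair(b, b), b))))  →  pair(pair(b, c), f(b, pair(pair(pair(c, b), pair(b, b)), c)))   [R1 at 2]
5. pair(pair(b, c), f(b, pair(pair(pair(c, b), pair(b, b)), c)))  →  pair(pair(b, c), b)   [R1 at 2]

pair(pair(b, c), b)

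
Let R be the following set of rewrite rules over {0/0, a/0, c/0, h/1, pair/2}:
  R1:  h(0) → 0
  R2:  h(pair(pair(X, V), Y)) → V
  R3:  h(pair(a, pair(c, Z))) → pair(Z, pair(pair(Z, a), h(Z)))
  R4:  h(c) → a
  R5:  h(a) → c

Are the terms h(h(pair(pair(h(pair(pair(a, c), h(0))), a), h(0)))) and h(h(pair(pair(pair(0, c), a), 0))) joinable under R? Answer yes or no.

Reduce t₁ = h(h(pair(pair(h(pair(pair(a, c), h(0))), a), h(0)))):
1. h(h(pair(pair(h(pair(pair(a, c), h(0))), a), h(0))))  →  h(a)   [R2 at 1]
2. h(a)  →  c   [R5 at ε]

Reduce t₂ = h(h(pair(pair(pair(0, c), a), 0))):
1. h(h(pair(pair(pair(0, c), a), 0)))  →  h(a)   [R2 at 1]
2. h(a)  →  c   [R5 at ε]

yes — NF(t₁) = c, NF(t₂) = c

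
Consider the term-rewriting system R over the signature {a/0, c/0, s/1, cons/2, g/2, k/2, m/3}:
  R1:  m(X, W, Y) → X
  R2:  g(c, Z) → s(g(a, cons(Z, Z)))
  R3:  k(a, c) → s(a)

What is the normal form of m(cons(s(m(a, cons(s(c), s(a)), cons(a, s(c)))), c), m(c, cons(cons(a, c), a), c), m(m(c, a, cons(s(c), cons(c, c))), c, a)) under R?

cons(s(a), c)

1. m(cons(s(m(a, cons(s(c), s(a)), cons(a, s(c)))), c), m(c, cons(cons(a, c), a), c), m(m(c, a, cons(s(c), cons(c, c))), c, a))  →  cons(s(m(a, cons(s(c), s(a)), cons(a, s(c)))), c)   [R1 at ε]
2. cons(s(m(a, cons(s(c), s(a)), cons(a, s(c)))), c)  →  cons(s(a), c)   [R1 at 1.1]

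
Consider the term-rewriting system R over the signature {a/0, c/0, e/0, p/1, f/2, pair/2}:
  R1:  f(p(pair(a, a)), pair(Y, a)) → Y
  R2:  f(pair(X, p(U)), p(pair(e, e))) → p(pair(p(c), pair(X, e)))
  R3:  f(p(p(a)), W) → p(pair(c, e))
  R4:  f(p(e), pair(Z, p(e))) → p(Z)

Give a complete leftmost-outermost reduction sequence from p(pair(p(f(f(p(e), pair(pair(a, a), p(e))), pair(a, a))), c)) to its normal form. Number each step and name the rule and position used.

1. p(pair(p(f(f(p(e), pair(pair(a, a), p(e))), pair(a, a))), c))  →  p(pair(p(f(p(pair(a, a)), pair(a, a))), c))   [R4 at 1.1.1.1]
2. p(pair(p(f(p(pair(a, a)), pair(a, a))), c))  →  p(pair(p(a), c))   [R1 at 1.1.1]

p(pair(p(a), c))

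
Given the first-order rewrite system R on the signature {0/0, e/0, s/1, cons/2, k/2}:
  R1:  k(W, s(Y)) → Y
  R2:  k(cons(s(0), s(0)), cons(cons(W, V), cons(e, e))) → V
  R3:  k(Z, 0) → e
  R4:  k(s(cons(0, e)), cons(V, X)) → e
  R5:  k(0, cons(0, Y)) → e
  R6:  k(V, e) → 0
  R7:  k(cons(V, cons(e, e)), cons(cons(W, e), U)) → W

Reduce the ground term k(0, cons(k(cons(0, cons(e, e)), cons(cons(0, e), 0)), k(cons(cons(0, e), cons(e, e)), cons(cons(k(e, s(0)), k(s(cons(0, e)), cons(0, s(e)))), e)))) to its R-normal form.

e

1. k(0, cons(k(cons(0, cons(e, e)), cons(cons(0, e), 0)), k(cons(cons(0, e), cons(e, e)), cons(cons(k(e, s(0)), k(s(cons(0, e)), cons(0, s(e)))), e))))  →  k(0, cons(0, k(cons(cons(0, e), cons(e, e)), cons(cons(k(e, s(0)), k(s(cons(0, e)), cons(0, s(e)))), e))))   [R7 at 2.1]
2. k(0, cons(0, k(cons(cons(0, e), cons(e, e)), cons(cons(k(e, s(0)), k(s(cons(0, e)), cons(0, s(e)))), e))))  →  e   [R5 at ε]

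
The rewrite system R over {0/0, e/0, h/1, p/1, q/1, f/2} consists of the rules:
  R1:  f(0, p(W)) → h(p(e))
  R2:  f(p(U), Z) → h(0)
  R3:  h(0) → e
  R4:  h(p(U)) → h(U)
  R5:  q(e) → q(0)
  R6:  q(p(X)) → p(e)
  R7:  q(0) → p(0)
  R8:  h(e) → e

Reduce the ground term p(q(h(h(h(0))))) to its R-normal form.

p(p(0))

1. p(q(h(h(h(0)))))  →  p(q(h(h(e))))   [R3 at 1.1.1.1]
2. p(q(h(h(e))))  →  p(q(h(e)))   [R8 at 1.1.1]
3. p(q(h(e)))  →  p(q(e))   [R8 at 1.1]
4. p(q(e))  →  p(q(0))   [R5 at 1]
5. p(q(0))  →  p(p(0))   [R7 at 1]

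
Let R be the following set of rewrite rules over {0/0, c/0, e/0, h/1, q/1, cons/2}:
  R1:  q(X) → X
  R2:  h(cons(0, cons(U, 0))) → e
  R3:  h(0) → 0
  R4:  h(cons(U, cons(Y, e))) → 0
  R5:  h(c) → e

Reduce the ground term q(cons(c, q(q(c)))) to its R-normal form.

1. q(cons(c, q(q(c))))  →  cons(c, q(q(c)))   [R1 at ε]
2. cons(c, q(q(c)))  →  cons(c, q(c))   [R1 at 2]
3. cons(c, q(c))  →  cons(c, c)   [R1 at 2]

cons(c, c)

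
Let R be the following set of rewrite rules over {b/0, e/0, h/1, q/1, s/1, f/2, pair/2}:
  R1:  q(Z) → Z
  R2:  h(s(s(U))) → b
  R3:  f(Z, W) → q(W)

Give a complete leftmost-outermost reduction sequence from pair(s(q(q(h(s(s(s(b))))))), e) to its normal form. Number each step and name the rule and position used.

pair(s(b), e)

1. pair(s(q(q(h(s(s(s(b))))))), e)  →  pair(s(q(h(s(s(s(b)))))), e)   [R1 at 1.1]
2. pair(s(q(h(s(s(s(b)))))), e)  →  pair(s(h(s(s(s(b))))), e)   [R1 at 1.1]
3. pair(s(h(s(s(s(b))))), e)  →  pair(s(b), e)   [R2 at 1.1]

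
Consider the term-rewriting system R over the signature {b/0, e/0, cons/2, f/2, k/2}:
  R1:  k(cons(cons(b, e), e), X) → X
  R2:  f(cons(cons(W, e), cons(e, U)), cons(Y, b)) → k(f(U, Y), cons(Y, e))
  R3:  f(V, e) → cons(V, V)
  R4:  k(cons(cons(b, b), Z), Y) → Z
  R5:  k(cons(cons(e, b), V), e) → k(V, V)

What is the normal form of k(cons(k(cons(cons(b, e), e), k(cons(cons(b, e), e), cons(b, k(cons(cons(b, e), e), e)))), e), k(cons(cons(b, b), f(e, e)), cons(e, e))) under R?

1. k(cons(k(cons(cons(b, e), e), k(cons(cons(b, e), e), cons(b, k(cons(cons(b, e), e), e)))), e), k(cons(cons(b, b), f(e, e)), cons(e, e)))  →  k(cons(k(cons(cons(b, e), e), cons(b, k(cons(cons(b, e), e), e))), e), k(cons(cons(b, b), f(e, e)), cons(e, e)))   [R1 at 1.1]
2. k(cons(k(cons(cons(b, e), e), cons(b, k(cons(cons(b, e), e), e))), e), k(cons(cons(b, b), f(e, e)), cons(e, e)))  →  k(cons(cons(b, k(cons(cons(b, e), e), e)), e), k(cons(cons(b, b), f(e, e)), cons(e, e)))   [R1 at 1.1]
3. k(cons(cons(b, k(cons(cons(b, e), e), e)), e), k(cons(cons(b, b), f(e, e)), cons(e, e)))  →  k(cons(cons(b, e), e), k(cons(cons(b, b), f(e, e)), cons(e, e)))   [R1 at 1.1.2]
4. k(cons(cons(b, e), e), k(cons(cons(b, b), f(e, e)), cons(e, e)))  →  k(cons(cons(b, b), f(e, e)), cons(e, e))   [R1 at ε]
5. k(cons(cons(b, b), f(e, e)), cons(e, e))  →  f(e, e)   [R4 at ε]
6. f(e, e)  →  cons(e, e)   [R3 at ε]

cons(e, e)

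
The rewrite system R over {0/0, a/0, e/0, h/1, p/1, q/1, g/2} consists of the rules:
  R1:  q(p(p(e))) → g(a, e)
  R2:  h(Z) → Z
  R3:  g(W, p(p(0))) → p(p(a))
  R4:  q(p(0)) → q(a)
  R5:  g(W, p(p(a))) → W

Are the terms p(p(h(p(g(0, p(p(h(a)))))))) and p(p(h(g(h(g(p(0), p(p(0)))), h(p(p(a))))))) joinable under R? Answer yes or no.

no — NF(t₁) = p(p(p(0))), NF(t₂) = p(p(p(p(a))))

Reduce t₁ = p(p(h(p(g(0, p(p(h(a)))))))):
1. p(p(h(p(g(0, p(p(h(a))))))))  →  p(p(p(g(0, p(p(h(a)))))))   [R2 at 1.1]
2. p(p(p(g(0, p(p(h(a)))))))  →  p(p(p(g(0, p(p(a))))))   [R2 at 1.1.1.2.1.1]
3. p(p(p(g(0, p(p(a))))))  →  p(p(p(0)))   [R5 at 1.1.1]

Reduce t₂ = p(p(h(g(h(g(p(0), p(p(0)))), h(p(p(a))))))):
1. p(p(h(g(h(g(p(0), p(p(0)))), h(p(p(a)))))))  →  p(p(g(h(g(p(0), p(p(0)))), h(p(p(a))))))   [R2 at 1.1]
2. p(p(g(h(g(p(0), p(p(0)))), h(p(p(a))))))  →  p(p(g(g(p(0), p(p(0))), h(p(p(a))))))   [R2 at 1.1.1]
3. p(p(g(g(p(0), p(p(0))), h(p(p(a))))))  →  p(p(g(p(p(a)), h(p(p(a))))))   [R3 at 1.1.1]
4. p(p(g(p(p(a)), h(p(p(a))))))  →  p(p(g(p(p(a)), p(p(a)))))   [R2 at 1.1.2]
5. p(p(g(p(p(a)), p(p(a)))))  →  p(p(p(p(a))))   [R5 at 1.1]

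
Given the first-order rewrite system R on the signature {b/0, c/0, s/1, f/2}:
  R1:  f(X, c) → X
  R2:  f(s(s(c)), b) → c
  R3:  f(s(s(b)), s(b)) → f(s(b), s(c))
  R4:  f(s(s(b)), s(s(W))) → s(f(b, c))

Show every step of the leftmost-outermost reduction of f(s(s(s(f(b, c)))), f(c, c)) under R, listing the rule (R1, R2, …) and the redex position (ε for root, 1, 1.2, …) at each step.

1. f(s(s(s(f(b, c)))), f(c, c))  →  f(s(s(s(b))), f(c, c))   [R1 at 1.1.1.1]
2. f(s(s(s(b))), f(c, c))  →  f(s(s(s(b))), c)   [R1 at 2]
3. f(s(s(s(b))), c)  →  s(s(s(b)))   [R1 at ε]

s(s(s(b)))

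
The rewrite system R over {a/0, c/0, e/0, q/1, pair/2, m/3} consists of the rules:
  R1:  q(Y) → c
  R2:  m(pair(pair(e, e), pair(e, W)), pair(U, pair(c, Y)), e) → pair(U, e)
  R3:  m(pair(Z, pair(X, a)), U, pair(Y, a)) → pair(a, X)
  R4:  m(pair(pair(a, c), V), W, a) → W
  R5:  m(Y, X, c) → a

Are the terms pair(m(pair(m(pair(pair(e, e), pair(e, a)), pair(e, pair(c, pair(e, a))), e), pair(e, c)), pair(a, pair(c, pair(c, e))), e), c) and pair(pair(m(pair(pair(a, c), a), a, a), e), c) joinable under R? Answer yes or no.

yes — NF(t₁) = pair(pair(a, e), c), NF(t₂) = pair(pair(a, e), c)

Reduce t₁ = pair(m(pair(m(pair(pair(e, e), pair(e, a)), pair(e, pair(c, pair(e, a))), e), pair(e, c)), pair(a, pair(c, pair(c, e))), e), c):
1. pair(m(pair(m(pair(pair(e, e), pair(e, a)), pair(e, pair(c, pair(e, a))), e), pair(e, c)), pair(a, pair(c, pair(c, e))), e), c)  →  pair(m(pair(pair(e, e), pair(e, c)), pair(a, pair(c, pair(c, e))), e), c)   [R2 at 1.1.1]
2. pair(m(pair(pair(e, e), pair(e, c)), pair(a, pair(c, pair(c, e))), e), c)  →  pair(pair(a, e), c)   [R2 at 1]

Reduce t₂ = pair(pair(m(pair(pair(a, c), a), a, a), e), c):
1. pair(pair(m(pair(pair(a, c), a), a, a), e), c)  →  pair(pair(a, e), c)   [R4 at 1.1]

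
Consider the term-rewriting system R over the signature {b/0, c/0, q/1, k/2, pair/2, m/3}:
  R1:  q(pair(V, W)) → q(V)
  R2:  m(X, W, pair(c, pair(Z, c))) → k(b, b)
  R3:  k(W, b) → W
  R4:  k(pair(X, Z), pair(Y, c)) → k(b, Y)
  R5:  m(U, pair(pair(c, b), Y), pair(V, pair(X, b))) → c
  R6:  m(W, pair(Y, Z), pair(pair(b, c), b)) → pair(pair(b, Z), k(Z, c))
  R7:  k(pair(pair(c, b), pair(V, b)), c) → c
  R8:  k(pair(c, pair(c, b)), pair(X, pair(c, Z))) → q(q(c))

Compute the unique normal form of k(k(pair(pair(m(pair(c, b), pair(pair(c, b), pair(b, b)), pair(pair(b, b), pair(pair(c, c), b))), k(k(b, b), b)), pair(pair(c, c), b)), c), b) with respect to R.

c

1. k(k(pair(pair(m(pair(c, b), pair(pair(c, b), pair(b, b)), pair(pair(b, b), pair(pair(c, c), b))), k(k(b, b), b)), pair(pair(c, c), b)), c), b)  →  k(pair(pair(m(pair(c, b), pair(pair(c, b), pair(b, b)), pair(pair(b, b), pair(pair(c, c), b))), k(k(b, b), b)), pair(pair(c, c), b)), c)   [R3 at ε]
2. k(pair(pair(m(pair(c, b), pair(pair(c, b), pair(b, b)), pair(pair(b, b), pair(pair(c, c), b))), k(k(b, b), b)), pair(pair(c, c), b)), c)  →  k(pair(pair(c, k(k(b, b), b)), pair(pair(c, c), b)), c)   [R5 at 1.1.1]
3. k(pair(pair(c, k(k(b, b), b)), pair(pair(c, c), b)), c)  →  k(pair(pair(c, k(b, b)), pair(pair(c, c), b)), c)   [R3 at 1.1.2]
4. k(pair(pair(c, k(b, b)), pair(pair(c, c), b)), c)  →  k(pair(pair(c, b), pair(pair(c, c), b)), c)   [R3 at 1.1.2]
5. k(pair(pair(c, b), pair(pair(c, c), b)), c)  →  c   [R7 at ε]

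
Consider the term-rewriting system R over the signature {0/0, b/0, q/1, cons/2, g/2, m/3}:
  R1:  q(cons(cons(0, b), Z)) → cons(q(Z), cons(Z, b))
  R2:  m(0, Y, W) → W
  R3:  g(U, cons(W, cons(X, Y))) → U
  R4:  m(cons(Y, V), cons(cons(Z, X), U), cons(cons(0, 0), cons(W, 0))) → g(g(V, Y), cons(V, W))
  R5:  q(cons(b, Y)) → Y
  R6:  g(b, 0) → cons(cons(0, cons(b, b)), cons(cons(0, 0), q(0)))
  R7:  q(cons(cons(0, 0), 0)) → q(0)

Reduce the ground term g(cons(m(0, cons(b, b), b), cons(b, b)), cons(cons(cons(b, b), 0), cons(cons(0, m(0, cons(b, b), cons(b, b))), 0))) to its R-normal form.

cons(b, cons(b, b))

1. g(cons(m(0, cons(b, b), b), cons(b, b)), cons(cons(cons(b, b), 0), cons(cons(0, m(0, cons(b, b), cons(b, b))), 0)))  →  cons(m(0, cons(b, b), b), cons(b, b))   [R3 at ε]
2. cons(m(0, cons(b, b), b), cons(b, b))  →  cons(b, cons(b, b))   [R2 at 1]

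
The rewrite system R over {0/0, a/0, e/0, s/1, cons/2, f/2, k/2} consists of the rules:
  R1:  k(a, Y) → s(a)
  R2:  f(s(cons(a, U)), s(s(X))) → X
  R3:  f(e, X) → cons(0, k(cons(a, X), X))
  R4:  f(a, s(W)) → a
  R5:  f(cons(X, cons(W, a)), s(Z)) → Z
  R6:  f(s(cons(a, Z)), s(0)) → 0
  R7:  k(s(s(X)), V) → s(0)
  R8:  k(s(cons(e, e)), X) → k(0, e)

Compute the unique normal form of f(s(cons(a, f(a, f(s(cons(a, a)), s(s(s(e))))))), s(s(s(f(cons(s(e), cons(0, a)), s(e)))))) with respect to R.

1. f(s(cons(a, f(a, f(s(cons(a, a)), s(s(s(e))))))), s(s(s(f(cons(s(e), cons(0, a)), s(e))))))  →  s(f(cons(s(e), cons(0, a)), s(e)))   [R2 at ε]
2. s(f(cons(s(e), cons(0, a)), s(e)))  →  s(e)   [R5 at 1]

s(e)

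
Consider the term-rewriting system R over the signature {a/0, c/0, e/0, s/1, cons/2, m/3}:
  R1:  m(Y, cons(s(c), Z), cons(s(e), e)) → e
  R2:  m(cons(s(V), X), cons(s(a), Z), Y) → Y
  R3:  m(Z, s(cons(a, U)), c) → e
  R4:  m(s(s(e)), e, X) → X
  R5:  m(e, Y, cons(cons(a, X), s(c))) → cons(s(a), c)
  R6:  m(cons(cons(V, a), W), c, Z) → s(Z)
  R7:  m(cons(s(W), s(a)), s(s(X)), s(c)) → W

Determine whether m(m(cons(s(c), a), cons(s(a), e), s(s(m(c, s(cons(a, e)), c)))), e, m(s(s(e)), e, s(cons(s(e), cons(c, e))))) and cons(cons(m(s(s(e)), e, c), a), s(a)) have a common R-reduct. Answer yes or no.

Reduce t₁ = m(m(cons(s(c), a), cons(s(a), e), s(s(m(c, s(cons(a, e)), c)))), e, m(s(s(e)), e, s(cons(s(e), cons(c, e))))):
1. m(m(cons(s(c), a), cons(s(a), e), s(s(m(c, s(cons(a, e)), c)))), e, m(s(s(e)), e, s(cons(s(e), cons(c, e)))))  →  m(s(s(m(c, s(cons(a, e)), c))), e, m(s(s(e)), e, s(cons(s(e), cons(c, e)))))   [R2 at 1]
2. m(s(s(m(c, s(cons(a, e)), c))), e, m(s(s(e)), e, s(cons(s(e), cons(c, e)))))  →  m(s(s(e)), e, m(s(s(e)), e, s(cons(s(e), cons(c, e)))))   [R3 at 1.1.1]
3. m(s(s(e)), e, m(s(s(e)), e, s(cons(s(e), cons(c, e)))))  →  m(s(s(e)), e, s(cons(s(e), cons(c, e))))   [R4 at ε]
4. m(s(s(e)), e, s(cons(s(e), cons(c, e))))  →  s(cons(s(e), cons(c, e)))   [R4 at ε]

Reduce t₂ = cons(cons(m(s(s(e)), e, c), a), s(a)):
1. cons(cons(m(s(s(e)), e, c), a), s(a))  →  cons(cons(c, a), s(a))   [R4 at 1.1]

no — NF(t₁) = s(cons(s(e), cons(c, e))), NF(t₂) = cons(cons(c, a), s(a))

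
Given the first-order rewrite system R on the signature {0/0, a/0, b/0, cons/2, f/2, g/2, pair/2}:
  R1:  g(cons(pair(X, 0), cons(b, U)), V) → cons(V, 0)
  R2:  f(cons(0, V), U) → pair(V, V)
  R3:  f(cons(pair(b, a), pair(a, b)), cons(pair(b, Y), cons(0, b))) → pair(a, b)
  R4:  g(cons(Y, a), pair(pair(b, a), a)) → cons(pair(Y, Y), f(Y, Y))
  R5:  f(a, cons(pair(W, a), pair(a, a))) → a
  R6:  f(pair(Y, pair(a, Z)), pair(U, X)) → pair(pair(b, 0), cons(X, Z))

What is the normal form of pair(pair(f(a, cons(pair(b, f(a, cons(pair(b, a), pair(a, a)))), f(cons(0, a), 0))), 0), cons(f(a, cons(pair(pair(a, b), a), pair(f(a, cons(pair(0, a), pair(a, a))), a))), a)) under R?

1. pair(pair(f(a, cons(pair(b, f(a, cons(pair(b, a), pair(a, a)))), f(cons(0, a), 0))), 0), cons(f(a, cons(pair(pair(a, b), a), pair(f(a, cons(pair(0, a), pair(a, a))), a))), a))  →  pair(pair(f(a, cons(pair(b, a), f(cons(0, a), 0))), 0), cons(f(a, cons(pair(pair(a, b), a), pair(f(a, cons(pair(0, a), pair(a, a))), a))), a))   [R5 at 1.1.2.1.2]
2. pair(pair(f(a, cons(pair(b, a), f(cons(0, a), 0))), 0), cons(f(a, cons(pair(pair(a, b), a), pair(f(a, cons(pair(0, a), pair(a, a))), a))), a))  →  pair(pair(f(a, cons(pair(b, a), pair(a, a))), 0), cons(f(a, cons(pair(pair(a, b), a), pair(f(a, cons(pair(0, a), pair(a, a))), a))), a))   [R2 at 1.1.2.2]
3. pair(pair(f(a, cons(pair(b, a), pair(a, a))), 0), cons(f(a, cons(pair(pair(a, b), a), pair(f(a, cons(pair(0, a), pair(a, a))), a))), a))  →  pair(pair(a, 0), cons(f(a, cons(pair(pair(a, b), a), pair(f(a, cons(pair(0, a), pair(a, a))), a))), a))   [R5 at 1.1]
4. pair(pair(a, 0), cons(f(a, cons(pair(pair(a, b), a), pair(f(a, cons(pair(0, a), pair(a, a))), a))), a))  →  pair(pair(a, 0), cons(f(a, cons(pair(pair(a, b), a), pair(a, a))), a))   [R5 at 2.1.2.2.1]
5. pair(pair(a, 0), cons(f(a, cons(pair(pair(a, b), a), pair(a, a))), a))  →  pair(pair(a, 0), cons(a, a))   [R5 at 2.1]

pair(pair(a, 0), cons(a, a))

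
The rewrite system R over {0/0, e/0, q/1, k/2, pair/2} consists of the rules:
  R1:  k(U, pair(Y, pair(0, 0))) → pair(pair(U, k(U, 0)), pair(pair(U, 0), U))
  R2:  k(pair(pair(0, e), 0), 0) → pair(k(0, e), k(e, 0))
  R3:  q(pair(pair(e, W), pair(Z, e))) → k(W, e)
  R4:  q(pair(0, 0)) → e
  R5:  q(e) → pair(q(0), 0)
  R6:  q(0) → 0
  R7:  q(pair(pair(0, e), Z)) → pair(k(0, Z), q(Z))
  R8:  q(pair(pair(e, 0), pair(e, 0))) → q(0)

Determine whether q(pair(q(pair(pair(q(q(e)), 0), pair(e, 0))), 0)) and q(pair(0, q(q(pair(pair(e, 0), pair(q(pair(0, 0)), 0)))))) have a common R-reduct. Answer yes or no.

Reduce t₁ = q(pair(q(pair(pair(q(q(e)), 0), pair(e, 0))), 0)):
1. q(pair(q(pair(pair(q(q(e)), 0), pair(e, 0))), 0))  →  q(pair(q(pair(pair(q(pair(q(0), 0)), 0), pair(e, 0))), 0))   [R5 at 1.1.1.1.1.1]
2. q(pair(q(pair(pair(q(pair(q(0), 0)), 0), pair(e, 0))), 0))  →  q(pair(q(pair(pair(q(pair(0, 0)), 0), pair(e, 0))), 0))   [R6 at 1.1.1.1.1.1.1]
3. q(pair(q(pair(pair(q(pair(0, 0)), 0), pair(e, 0))), 0))  →  q(pair(q(pair(pair(e, 0), pair(e, 0))), 0))   [R4 at 1.1.1.1.1]
4. q(pair(q(pair(pair(e, 0), pair(e, 0))), 0))  →  q(pair(q(0), 0))   [R8 at 1.1]
5. q(pair(q(0), 0))  →  q(pair(0, 0))   [R6 at 1.1]
6. q(pair(0, 0))  →  e   [R4 at ε]

Reduce t₂ = q(pair(0, q(q(pair(pair(e, 0), pair(q(pair(0, 0)), 0)))))):
1. q(pair(0, q(q(pair(pair(e, 0), pair(q(pair(0, 0)), 0))))))  →  q(pair(0, q(q(pair(pair(e, 0), pair(e, 0))))))   [R4 at 1.2.1.1.2.1]
2. q(pair(0, q(q(pair(pair(e, 0), pair(e, 0))))))  →  q(pair(0, q(q(0))))   [R8 at 1.2.1]
3. q(pair(0, q(q(0))))  →  q(pair(0, q(0)))   [R6 at 1.2.1]
4. q(pair(0, q(0)))  →  q(pair(0, 0))   [R6 at 1.2]
5. q(pair(0, 0))  →  e   [R4 at ε]

yes — NF(t₁) = e, NF(t₂) = e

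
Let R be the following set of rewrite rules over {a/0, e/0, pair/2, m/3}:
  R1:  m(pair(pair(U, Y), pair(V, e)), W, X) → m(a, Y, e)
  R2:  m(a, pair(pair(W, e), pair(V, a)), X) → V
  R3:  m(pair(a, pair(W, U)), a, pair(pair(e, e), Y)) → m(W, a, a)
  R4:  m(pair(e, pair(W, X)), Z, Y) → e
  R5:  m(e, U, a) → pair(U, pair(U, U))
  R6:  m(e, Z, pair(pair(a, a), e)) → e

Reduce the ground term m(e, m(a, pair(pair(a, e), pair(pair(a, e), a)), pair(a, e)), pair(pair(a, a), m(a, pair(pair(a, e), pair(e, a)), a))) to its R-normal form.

e

1. m(e, m(a, pair(pair(a, e), pair(pair(a, e), a)), pair(a, e)), pair(pair(a, a), m(a, pair(pair(a, e), pair(e, a)), a)))  →  m(e, pair(a, e), pair(pair(a, a), m(a, pair(pair(a, e), pair(e, a)), a)))   [R2 at 2]
2. m(e, pair(a, e), pair(pair(a, a), m(a, pair(pair(a, e), pair(e, a)), a)))  →  m(e, pair(a, e), pair(pair(a, a), e))   [R2 at 3.2]
3. m(e, pair(a, e), pair(pair(a, a), e))  →  e   [R6 at ε]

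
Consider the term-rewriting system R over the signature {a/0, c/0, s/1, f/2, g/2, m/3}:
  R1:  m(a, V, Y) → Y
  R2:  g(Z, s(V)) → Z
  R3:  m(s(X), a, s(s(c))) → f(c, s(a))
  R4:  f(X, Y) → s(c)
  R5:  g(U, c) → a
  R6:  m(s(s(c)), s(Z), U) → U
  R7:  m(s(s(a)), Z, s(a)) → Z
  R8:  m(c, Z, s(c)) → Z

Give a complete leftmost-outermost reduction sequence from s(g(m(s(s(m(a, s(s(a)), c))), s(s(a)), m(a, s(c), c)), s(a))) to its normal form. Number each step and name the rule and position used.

1. s(g(m(s(s(m(a, s(s(a)), c))), s(s(a)), m(a, s(c), c)), s(a)))  →  s(m(s(s(m(a, s(s(a)), c))), s(s(a)), m(a, s(c), c)))   [R2 at 1]
2. s(m(s(s(m(a, s(s(a)), c))), s(s(a)), m(a, s(c), c)))  →  s(m(s(s(c)), s(s(a)), m(a, s(c), c)))   [R1 at 1.1.1.1]
3. s(m(s(s(c)), s(s(a)), m(a, s(c), c)))  →  s(m(a, s(c), c))   [R6 at 1]
4. s(m(a, s(c), c))  →  s(c)   [R1 at 1]

s(c)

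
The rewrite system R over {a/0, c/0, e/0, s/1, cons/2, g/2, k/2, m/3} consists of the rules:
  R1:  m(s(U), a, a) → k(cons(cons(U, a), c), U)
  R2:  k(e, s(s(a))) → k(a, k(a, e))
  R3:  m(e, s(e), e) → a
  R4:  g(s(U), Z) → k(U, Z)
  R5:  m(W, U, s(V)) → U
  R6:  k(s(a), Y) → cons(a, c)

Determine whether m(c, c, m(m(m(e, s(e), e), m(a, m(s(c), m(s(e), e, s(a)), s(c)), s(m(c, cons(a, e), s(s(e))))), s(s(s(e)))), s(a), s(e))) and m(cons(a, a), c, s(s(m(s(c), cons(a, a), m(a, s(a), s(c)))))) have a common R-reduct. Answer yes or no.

Reduce t₁ = m(c, c, m(m(m(e, s(e), e), m(a, m(s(c), m(s(e), e, s(a)), s(c)), s(m(c, cons(a, e), s(s(e))))), s(s(s(e)))), s(a), s(e))):
1. m(c, c, m(m(m(e, s(e), e), m(a, m(s(c), m(s(e), e, s(a)), s(c)), s(m(c, cons(a, e), s(s(e))))), s(s(s(e)))), s(a), s(e)))  →  m(c, c, s(a))   [R5 at 3]
2. m(c, c, s(a))  →  c   [R5 at ε]

Reduce t₂ = m(cons(a, a), c, s(s(m(s(c), cons(a, a), m(a, s(a), s(c)))))):
1. m(cons(a, a), c, s(s(m(s(c), cons(a, a), m(a, s(a), s(c))))))  →  c   [R5 at ε]

yes — NF(t₁) = c, NF(t₂) = c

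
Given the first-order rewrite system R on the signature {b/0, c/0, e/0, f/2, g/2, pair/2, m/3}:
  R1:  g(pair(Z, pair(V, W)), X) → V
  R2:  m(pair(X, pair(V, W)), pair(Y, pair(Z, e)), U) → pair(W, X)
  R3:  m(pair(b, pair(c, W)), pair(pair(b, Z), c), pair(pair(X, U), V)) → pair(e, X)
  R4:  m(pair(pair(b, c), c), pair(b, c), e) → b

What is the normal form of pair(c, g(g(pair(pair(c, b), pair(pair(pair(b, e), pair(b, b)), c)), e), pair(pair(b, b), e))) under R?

pair(c, b)

1. pair(c, g(g(pair(pair(c, b), pair(pair(pair(b, e), pair(b, b)), c)), e), pair(pair(b, b), e)))  →  pair(c, g(pair(pair(b, e), pair(b, b)), pair(pair(b, b), e)))   [R1 at 2.1]
2. pair(c, g(pair(pair(b, e), pair(b, b)), pair(pair(b, b), e)))  →  pair(c, b)   [R1 at 2]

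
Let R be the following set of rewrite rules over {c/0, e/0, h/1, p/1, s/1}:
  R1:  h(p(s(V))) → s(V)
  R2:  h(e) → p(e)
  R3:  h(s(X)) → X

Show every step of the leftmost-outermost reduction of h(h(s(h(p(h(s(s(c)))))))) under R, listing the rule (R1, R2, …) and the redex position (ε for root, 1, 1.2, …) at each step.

1. h(h(s(h(p(h(s(s(c))))))))  →  h(h(p(h(s(s(c))))))   [R3 at 1]
2. h(h(p(h(s(s(c))))))  →  h(h(p(s(c))))   [R3 at 1.1.1]
3. h(h(p(s(c))))  →  h(s(c))   [R1 at 1]
4. h(s(c))  →  c   [R3 at ε]

c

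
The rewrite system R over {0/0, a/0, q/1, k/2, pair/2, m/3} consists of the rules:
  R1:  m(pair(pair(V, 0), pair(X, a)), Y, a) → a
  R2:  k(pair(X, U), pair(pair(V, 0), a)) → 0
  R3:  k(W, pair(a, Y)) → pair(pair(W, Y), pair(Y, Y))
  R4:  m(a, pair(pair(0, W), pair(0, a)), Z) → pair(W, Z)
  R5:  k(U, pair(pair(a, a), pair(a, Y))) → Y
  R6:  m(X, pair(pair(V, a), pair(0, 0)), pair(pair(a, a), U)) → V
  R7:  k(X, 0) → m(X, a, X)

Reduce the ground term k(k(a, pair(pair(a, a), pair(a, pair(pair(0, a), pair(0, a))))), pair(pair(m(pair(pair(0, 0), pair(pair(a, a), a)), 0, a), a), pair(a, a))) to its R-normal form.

a

1. k(k(a, pair(pair(a, a), pair(a, pair(pair(0, a), pair(0, a))))), pair(pair(m(pair(pair(0, 0), pair(pair(a, a), a)), 0, a), a), pair(a, a)))  →  k(pair(pair(0, a), pair(0, a)), pair(pair(m(pair(pair(0, 0), pair(pair(a, a), a)), 0, a), a), pair(a, a)))   [R5 at 1]
2. k(pair(pair(0, a), pair(0, a)), pair(pair(m(pair(pair(0, 0), pair(pair(a, a), a)), 0, a), a), pair(a, a)))  →  k(pair(pair(0, a), pair(0, a)), pair(pair(a, a), pair(a, a)))   [R1 at 2.1.1]
3. k(pair(pair(0, a), pair(0, a)), pair(pair(a, a), pair(a, a)))  →  a   [R5 at ε]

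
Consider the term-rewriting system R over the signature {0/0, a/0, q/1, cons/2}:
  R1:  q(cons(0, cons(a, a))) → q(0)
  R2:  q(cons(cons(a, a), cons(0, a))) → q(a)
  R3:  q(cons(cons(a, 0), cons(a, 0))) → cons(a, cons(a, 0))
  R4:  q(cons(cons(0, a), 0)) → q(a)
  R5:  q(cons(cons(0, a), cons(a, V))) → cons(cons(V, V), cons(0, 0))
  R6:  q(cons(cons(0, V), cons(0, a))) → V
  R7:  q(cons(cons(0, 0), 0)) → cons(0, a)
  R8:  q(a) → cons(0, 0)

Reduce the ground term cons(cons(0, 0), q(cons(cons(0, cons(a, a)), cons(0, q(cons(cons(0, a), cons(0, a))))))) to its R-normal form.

cons(cons(0, 0), cons(a, a))

1. cons(cons(0, 0), q(cons(cons(0, cons(a, a)), cons(0, q(cons(cons(0, a), cons(0, a)))))))  →  cons(cons(0, 0), q(cons(cons(0, cons(a, a)), cons(0, a))))   [R6 at 2.1.2.2]
2. cons(cons(0, 0), q(cons(cons(0, cons(a, a)), cons(0, a))))  →  cons(cons(0, 0), cons(a, a))   [R6 at 2]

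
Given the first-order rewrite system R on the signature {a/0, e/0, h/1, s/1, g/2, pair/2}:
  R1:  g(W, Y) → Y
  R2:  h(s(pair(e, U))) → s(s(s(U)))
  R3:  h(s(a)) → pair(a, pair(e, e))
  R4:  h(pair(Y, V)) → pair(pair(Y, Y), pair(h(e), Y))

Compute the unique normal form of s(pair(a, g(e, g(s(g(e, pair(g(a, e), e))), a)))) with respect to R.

s(pair(a, a))

1. s(pair(a, g(e, g(s(g(e, pair(g(a, e), e))), a))))  →  s(pair(a, g(s(g(e, pair(g(a, e), e))), a)))   [R1 at 1.2]
2. s(pair(a, g(s(g(e, pair(g(a, e), e))), a)))  →  s(pair(a, a))   [R1 at 1.2]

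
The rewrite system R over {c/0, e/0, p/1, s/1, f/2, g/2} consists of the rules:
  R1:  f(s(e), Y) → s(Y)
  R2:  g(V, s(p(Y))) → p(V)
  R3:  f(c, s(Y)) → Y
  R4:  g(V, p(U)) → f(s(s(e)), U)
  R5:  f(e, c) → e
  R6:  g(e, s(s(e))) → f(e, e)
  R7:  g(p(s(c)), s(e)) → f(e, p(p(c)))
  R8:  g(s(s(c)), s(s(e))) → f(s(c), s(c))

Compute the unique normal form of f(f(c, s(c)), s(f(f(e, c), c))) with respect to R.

1. f(f(c, s(c)), s(f(f(e, c), c)))  →  f(c, s(f(f(e, c), c)))   [R3 at 1]
2. f(c, s(f(f(e, c), c)))  →  f(f(e, c), c)   [R3 at ε]
3. f(f(e, c), c)  →  f(e, c)   [R5 at 1]
4. f(e, c)  →  e   [R5 at ε]

e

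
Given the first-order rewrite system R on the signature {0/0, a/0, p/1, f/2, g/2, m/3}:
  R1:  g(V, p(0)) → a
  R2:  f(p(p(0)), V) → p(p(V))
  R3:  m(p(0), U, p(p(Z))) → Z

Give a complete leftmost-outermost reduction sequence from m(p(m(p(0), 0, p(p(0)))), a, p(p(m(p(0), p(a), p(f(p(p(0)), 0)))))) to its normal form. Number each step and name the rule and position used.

1. m(p(m(p(0), 0, p(p(0)))), a, p(p(m(p(0), p(a), p(f(p(p(0)), 0))))))  →  m(p(0), a, p(p(m(p(0), p(a), p(f(p(p(0)), 0))))))   [R3 at 1.1]
2. m(p(0), a, p(p(m(p(0), p(a), p(f(p(p(0)), 0))))))  →  m(p(0), p(a), p(f(p(p(0)), 0)))   [R3 at ε]
3. m(p(0), p(a), p(f(p(p(0)), 0)))  →  m(p(0), p(a), p(p(p(0))))   [R2 at 3.1]
4. m(p(0), p(a), p(p(p(0))))  →  p(0)   [R3 at ε]

p(0)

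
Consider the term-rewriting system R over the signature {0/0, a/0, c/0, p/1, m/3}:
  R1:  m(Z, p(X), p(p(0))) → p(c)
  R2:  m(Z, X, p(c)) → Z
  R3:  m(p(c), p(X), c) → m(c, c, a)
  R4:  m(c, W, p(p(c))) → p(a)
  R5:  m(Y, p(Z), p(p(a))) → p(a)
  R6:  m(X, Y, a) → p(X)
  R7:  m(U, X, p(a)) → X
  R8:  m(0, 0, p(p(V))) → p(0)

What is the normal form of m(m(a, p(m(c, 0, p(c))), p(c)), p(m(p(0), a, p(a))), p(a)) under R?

1. m(m(a, p(m(c, 0, p(c))), p(c)), p(m(p(0), a, p(a))), p(a))  →  p(m(p(0), a, p(a)))   [R7 at ε]
2. p(m(p(0), a, p(a)))  →  p(a)   [R7 at 1]

p(a)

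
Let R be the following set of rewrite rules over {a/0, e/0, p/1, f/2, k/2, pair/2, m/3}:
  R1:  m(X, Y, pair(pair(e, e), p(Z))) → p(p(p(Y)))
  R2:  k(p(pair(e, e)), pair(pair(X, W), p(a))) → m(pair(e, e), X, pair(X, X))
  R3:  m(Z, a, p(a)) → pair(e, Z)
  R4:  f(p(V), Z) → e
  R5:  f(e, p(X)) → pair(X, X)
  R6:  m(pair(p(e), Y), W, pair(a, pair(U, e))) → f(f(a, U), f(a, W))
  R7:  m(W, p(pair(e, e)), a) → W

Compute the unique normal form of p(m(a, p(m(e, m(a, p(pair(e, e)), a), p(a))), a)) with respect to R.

p(a)

1. p(m(a, p(m(e, m(a, p(pair(e, e)), a), p(a))), a))  →  p(m(a, p(m(e, a, p(a))), a))   [R7 at 1.2.1.2]
2. p(m(a, p(m(e, a, p(a))), a))  →  p(m(a, p(pair(e, e)), a))   [R3 at 1.2.1]
3. p(m(a, p(pair(e, e)), a))  →  p(a)   [R7 at 1]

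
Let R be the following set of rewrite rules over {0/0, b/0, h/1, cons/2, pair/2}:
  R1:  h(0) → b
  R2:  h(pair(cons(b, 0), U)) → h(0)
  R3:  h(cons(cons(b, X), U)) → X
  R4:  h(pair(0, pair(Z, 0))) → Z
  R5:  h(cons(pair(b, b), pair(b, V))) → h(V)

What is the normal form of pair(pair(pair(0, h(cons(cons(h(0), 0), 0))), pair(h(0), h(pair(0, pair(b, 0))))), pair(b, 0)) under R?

1. pair(pair(pair(0, h(cons(cons(h(0), 0), 0))), pair(h(0), h(pair(0, pair(b, 0))))), pair(b, 0))  →  pair(pair(pair(0, h(cons(cons(b, 0), 0))), pair(h(0), h(pair(0, pair(b, 0))))), pair(b, 0))   [R1 at 1.1.2.1.1.1]
2. pair(pair(pair(0, h(cons(cons(b, 0), 0))), pair(h(0), h(pair(0, pair(b, 0))))), pair(b, 0))  →  pair(pair(pair(0, 0), pair(h(0), h(pair(0, pair(b, 0))))), pair(b, 0))   [R3 at 1.1.2]
3. pair(pair(pair(0, 0), pair(h(0), h(pair(0, pair(b, 0))))), pair(b, 0))  →  pair(pair(pair(0, 0), pair(b, h(pair(0, pair(b, 0))))), pair(b, 0))   [R1 at 1.2.1]
4. pair(pair(pair(0, 0), pair(b, h(pair(0, pair(b, 0))))), pair(b, 0))  →  pair(pair(pair(0, 0), pair(b, b)), pair(b, 0))   [R4 at 1.2.2]

pair(pair(pair(0, 0), pair(b, b)), pair(b, 0))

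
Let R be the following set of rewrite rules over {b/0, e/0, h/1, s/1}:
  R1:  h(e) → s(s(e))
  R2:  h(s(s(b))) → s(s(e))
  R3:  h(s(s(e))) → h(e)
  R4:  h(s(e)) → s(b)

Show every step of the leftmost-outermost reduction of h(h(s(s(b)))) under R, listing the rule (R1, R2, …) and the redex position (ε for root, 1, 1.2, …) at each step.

s(s(e))

1. h(h(s(s(b))))  →  h(s(s(e)))   [R2 at 1]
2. h(s(s(e)))  →  h(e)   [R3 at ε]
3. h(e)  →  s(s(e))   [R1 at ε]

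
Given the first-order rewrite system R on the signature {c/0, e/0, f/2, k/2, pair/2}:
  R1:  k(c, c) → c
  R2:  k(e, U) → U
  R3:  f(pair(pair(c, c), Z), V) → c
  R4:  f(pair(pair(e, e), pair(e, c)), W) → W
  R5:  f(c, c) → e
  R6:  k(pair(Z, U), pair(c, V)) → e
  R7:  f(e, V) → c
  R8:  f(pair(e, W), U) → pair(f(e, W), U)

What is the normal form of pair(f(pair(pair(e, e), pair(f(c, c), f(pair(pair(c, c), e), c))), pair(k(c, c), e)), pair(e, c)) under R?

pair(pair(c, e), pair(e, c))

1. pair(f(pair(pair(e, e), pair(f(c, c), f(pair(pair(c, c), e), c))), pair(k(c, c), e)), pair(e, c))  →  pair(f(pair(pair(e, e), pair(e, f(pair(pair(c, c), e), c))), pair(k(c, c), e)), pair(e, c))   [R5 at 1.1.2.1]
2. pair(f(pair(pair(e, e), pair(e, f(pair(pair(c, c), e), c))), pair(k(c, c), e)), pair(e, c))  →  pair(f(pair(pair(e, e), pair(e, c)), pair(k(c, c), e)), pair(e, c))   [R3 at 1.1.2.2]
3. pair(f(pair(pair(e, e), pair(e, c)), pair(k(c, c), e)), pair(e, c))  →  pair(pair(k(c, c), e), pair(e, c))   [R4 at 1]
4. pair(pair(k(c, c), e), pair(e, c))  →  pair(pair(c, e), pair(e, c))   [R1 at 1.1]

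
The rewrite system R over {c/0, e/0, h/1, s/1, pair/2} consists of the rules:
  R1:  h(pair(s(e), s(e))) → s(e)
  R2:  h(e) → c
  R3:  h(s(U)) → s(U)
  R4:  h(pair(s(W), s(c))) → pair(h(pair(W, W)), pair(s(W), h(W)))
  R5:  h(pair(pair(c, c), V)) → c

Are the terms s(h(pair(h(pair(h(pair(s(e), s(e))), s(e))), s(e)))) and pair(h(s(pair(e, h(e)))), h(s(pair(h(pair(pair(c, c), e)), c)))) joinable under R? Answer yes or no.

Reduce t₁ = s(h(pair(h(pair(h(pair(s(e), s(e))), s(e))), s(e)))):
1. s(h(pair(h(pair(h(pair(s(e), s(e))), s(e))), s(e))))  →  s(h(pair(h(pair(s(e), s(e))), s(e))))   [R1 at 1.1.1.1.1]
2. s(h(pair(h(pair(s(e), s(e))), s(e))))  →  s(h(pair(s(e), s(e))))   [R1 at 1.1.1]
3. s(h(pair(s(e), s(e))))  →  s(s(e))   [R1 at 1]

Reduce t₂ = pair(h(s(pair(e, h(e)))), h(s(pair(h(pair(pair(c, c), e)), c)))):
1. pair(h(s(pair(e, h(e)))), h(s(pair(h(pair(pair(c, c), e)), c))))  →  pair(s(pair(e, h(e))), h(s(pair(h(pair(pair(c, c), e)), c))))   [R3 at 1]
2. pair(s(pair(e, h(e))), h(s(pair(h(pair(pair(c, c), e)), c))))  →  pair(s(pair(e, c)), h(s(pair(h(pair(pair(c, c), e)), c))))   [R2 at 1.1.2]
3. pair(s(pair(e, c)), h(s(pair(h(pair(pair(c, c), e)), c))))  →  pair(s(pair(e, c)), s(pair(h(pair(pair(c, c), e)), c)))   [R3 at 2]
4. pair(s(pair(e, c)), s(pair(h(pair(pair(c, c), e)), c)))  →  pair(s(pair(e, c)), s(pair(c, c)))   [R5 at 2.1.1]

no — NF(t₁) = s(s(e)), NF(t₂) = pair(s(pair(e, c)), s(pair(c, c)))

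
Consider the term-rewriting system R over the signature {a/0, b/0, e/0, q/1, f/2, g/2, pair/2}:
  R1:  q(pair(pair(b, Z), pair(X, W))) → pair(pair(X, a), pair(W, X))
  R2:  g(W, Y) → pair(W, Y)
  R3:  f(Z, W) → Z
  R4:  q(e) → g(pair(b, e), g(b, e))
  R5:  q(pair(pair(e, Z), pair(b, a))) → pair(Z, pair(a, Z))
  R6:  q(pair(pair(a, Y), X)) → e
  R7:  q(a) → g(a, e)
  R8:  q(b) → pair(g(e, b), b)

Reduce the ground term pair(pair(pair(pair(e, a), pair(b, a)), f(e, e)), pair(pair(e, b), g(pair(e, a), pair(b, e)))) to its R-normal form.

pair(pair(pair(pair(e, a), pair(b, a)), e), pair(pair(e, b), pair(pair(e, a), pair(b, e))))

1. pair(pair(pair(pair(e, a), pair(b, a)), f(e, e)), pair(pair(e, b), g(pair(e, a), pair(b, e))))  →  pair(pair(pair(pair(e, a), pair(b, a)), e), pair(pair(e, b), g(pair(e, a), pair(b, e))))   [R3 at 1.2]
2. pair(pair(pair(pair(e, a), pair(b, a)), e), pair(pair(e, b), g(pair(e, a), pair(b, e))))  →  pair(pair(pair(pair(e, a), pair(b, a)), e), pair(pair(e, b), pair(pair(e, a), pair(b, e))))   [R2 at 2.2]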